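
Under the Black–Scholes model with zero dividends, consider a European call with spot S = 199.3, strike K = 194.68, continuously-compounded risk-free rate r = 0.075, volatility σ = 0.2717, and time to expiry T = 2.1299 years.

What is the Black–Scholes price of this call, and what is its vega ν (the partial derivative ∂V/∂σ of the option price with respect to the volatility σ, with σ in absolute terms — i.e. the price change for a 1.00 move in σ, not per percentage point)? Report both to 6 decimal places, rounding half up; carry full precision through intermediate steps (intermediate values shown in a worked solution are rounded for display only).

price = 48.341488
ν = 93.310540

σ√T = 0.2717·√2.1299 = 0.396524
d₁ = (ln(S/K) + (r+σ²/2)T) / (σ√T) = (ln(199.3/194.68) + (0.075+0.2717²/2)·2.1299) / 0.396524 = (0.023454 + 0.238358) / 0.396524 = 0.660268
d₂ = d₁ − σ√T = 0.660268 − 0.396524 = 0.263745
e^{−rT} = e^{−0.075·2.1299} = 0.852363
N(d₁) = 0.745459,  N(d₂) = 0.604012
Call price V = S·N(d₁) − K·e^{−rT}·N(d₂) = 148.570014 − 100.228526 = 48.341488
φ(d₁) = (1/√(2π))·e^{−d₁²/2} = 0.320807
ν = S·φ(d₁)·√T = 93.310540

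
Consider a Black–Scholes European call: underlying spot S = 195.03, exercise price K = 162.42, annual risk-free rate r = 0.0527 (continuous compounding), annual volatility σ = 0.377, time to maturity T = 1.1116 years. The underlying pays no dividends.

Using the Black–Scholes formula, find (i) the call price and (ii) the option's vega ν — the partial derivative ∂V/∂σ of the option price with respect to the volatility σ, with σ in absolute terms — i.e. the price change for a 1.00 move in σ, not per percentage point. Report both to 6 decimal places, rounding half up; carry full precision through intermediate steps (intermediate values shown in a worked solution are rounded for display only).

σ√T = 0.377·√1.1116 = 0.397480
d₁ = (ln(S/K) + (r+σ²/2)T) / (σ√T) = (ln(195.03/162.42) + (0.0527+0.377²/2)·1.1116) / 0.397480 = (0.182968 + 0.137577) / 0.397480 = 0.806441
d₂ = d₁ − σ√T = 0.806441 − 0.397480 = 0.408961
e^{−rT} = e^{−0.0527·1.1116} = 0.943102
N(d₁) = 0.790006,  N(d₂) = 0.658716
Call price V = S·N(d₁) − K·e^{−rT}·N(d₂) = 154.074813 − 100.901127 = 53.173686
φ(d₁) = (1/√(2π))·e^{−d₁²/2} = 0.288197
ν = S·φ(d₁)·√T = 59.260411

price = 53.173686
ν = 59.260411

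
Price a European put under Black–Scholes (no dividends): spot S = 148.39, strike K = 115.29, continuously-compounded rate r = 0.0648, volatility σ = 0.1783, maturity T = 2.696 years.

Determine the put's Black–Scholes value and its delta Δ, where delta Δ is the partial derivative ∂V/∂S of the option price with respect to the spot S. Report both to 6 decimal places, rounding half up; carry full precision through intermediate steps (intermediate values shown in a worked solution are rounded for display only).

price = 1.120097
Δ = -0.054221

σ√T = 0.1783·√2.696 = 0.292760
d₁ = (ln(S/K) + (r+σ²/2)T) / (σ√T) = (ln(148.39/115.29) + (0.0648+0.1783²/2)·2.696) / 0.292760 = (0.252393 + 0.217555) / 0.292760 = 1.605235
d₂ = d₁ − σ√T = 1.605235 − 0.292760 = 1.312476
e^{−rT} = e^{−0.0648·2.696} = 0.839708
N(−d₁) = 0.054221,  N(−d₂) = 0.094680
Put price V = K·e^{−rT}·N(−d₂) − S·N(−d₁) = 9.165955 − 8.045858 = 1.120097
Δ = −N(−d₁) = -0.054221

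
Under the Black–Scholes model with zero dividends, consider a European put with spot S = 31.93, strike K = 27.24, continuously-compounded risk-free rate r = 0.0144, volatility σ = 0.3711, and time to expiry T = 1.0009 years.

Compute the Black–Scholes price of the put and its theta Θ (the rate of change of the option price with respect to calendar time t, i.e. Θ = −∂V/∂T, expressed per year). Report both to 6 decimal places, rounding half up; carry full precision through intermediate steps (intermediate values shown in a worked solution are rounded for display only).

σ√T = 0.3711·√1.0009 = 0.371267
d₁ = (ln(S/K) + (r+σ²/2)T) / (σ√T) = (ln(31.93/27.24) + (0.0144+0.3711²/2)·1.0009) / 0.371267 = (0.158860 + 0.083333) / 0.371267 = 0.652339
d₂ = d₁ − σ√T = 0.652339 − 0.371267 = 0.281072
e^{−rT} = e^{−0.0144·1.0009} = 0.985690
N(−d₁) = 0.257091,  N(−d₂) = 0.389327
Put price V = K·e^{−rT}·N(−d₂) − S·N(−d₁) = 10.453522 − 8.208920 = 2.244602
φ(d₁) = (1/√(2π))·e^{−d₁²/2} = 0.322481
Θ = −S·φ(d₁)·σ/(2√T) + r·K·e^{−rT}·N(−d₂) = −1.909714 + 0.150531 = -1.759183

price = 2.244602
Θ = -1.759183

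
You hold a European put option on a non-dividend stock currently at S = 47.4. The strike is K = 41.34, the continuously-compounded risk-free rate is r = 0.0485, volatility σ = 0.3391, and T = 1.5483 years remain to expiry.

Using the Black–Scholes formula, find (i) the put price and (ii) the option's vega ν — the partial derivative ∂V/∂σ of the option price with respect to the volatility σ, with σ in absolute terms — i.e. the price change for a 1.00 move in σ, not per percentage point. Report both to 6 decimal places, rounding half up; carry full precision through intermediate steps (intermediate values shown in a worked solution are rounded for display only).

σ√T = 0.3391·√1.5483 = 0.421945
d₁ = (ln(S/K) + (r+σ²/2)T) / (σ√T) = (ln(47.4/41.34) + (0.0485+0.3391²/2)·1.5483) / 0.421945 = (0.136792 + 0.164111) / 0.421945 = 0.713134
d₂ = d₁ − σ√T = 0.713134 − 0.421945 = 0.291189
e^{−rT} = e^{−0.0485·1.5483} = 0.927658
N(−d₁) = 0.237882,  N(−d₂) = 0.385453
Put price V = K·e^{−rT}·N(−d₂) − S·N(−d₁) = 14.781892 − 11.275585 = 3.506307
φ(d₁) = (1/√(2π))·e^{−d₁²/2} = 0.309370
ν = S·φ(d₁)·√T = 18.246672

price = 3.506307
ν = 18.246672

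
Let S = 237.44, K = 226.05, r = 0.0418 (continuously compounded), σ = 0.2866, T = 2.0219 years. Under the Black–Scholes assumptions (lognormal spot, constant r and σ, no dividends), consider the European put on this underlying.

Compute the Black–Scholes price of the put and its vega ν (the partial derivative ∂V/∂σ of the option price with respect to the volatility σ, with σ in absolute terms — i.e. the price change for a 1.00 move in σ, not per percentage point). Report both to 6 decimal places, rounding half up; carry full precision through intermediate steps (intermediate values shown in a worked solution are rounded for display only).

σ√T = 0.2866·√2.0219 = 0.407527
d₁ = (ln(S/K) + (r+σ²/2)T) / (σ√T) = (ln(237.44/226.05) + (0.0418+0.2866²/2)·2.0219) / 0.407527 = (0.049159 + 0.167554) / 0.407527 = 0.531777
d₂ = d₁ − σ√T = 0.531777 − 0.407527 = 0.124250
e^{−rT} = e^{−0.0418·2.0219} = 0.918957
N(−d₁) = 0.297440,  N(−d₂) = 0.450559
Put price V = K·e^{−rT}·N(−d₂) − S·N(−d₁) = 93.594707 − 70.624238 = 22.970469
φ(d₁) = (1/√(2π))·e^{−d₁²/2} = 0.346341
ν = S·φ(d₁)·√T = 116.933110

price = 22.970469
ν = 116.933110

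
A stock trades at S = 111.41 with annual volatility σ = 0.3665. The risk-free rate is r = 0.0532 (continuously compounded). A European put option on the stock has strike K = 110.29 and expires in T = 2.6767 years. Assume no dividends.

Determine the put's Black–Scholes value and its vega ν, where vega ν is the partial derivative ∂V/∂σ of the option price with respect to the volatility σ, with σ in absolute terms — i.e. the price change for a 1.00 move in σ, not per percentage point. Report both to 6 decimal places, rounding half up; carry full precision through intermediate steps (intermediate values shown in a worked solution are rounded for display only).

price = 17.280491
ν = 62.366781

σ√T = 0.3665·√2.6767 = 0.599617
d₁ = (ln(S/K) + (r+σ²/2)T) / (σ√T) = (ln(111.41/110.29) + (0.0532+0.3665²/2)·2.6767) / 0.599617 = (0.010104 + 0.322171) / 0.599617 = 0.554145
d₂ = d₁ − σ√T = 0.554145 − 0.599617 = -0.045472
e^{−rT} = e^{−0.0532·2.6767} = 0.867274
N(−d₁) = 0.289740,  N(−d₂) = 0.518135
Put price V = K·e^{−rT}·N(−d₂) − S·N(−d₁) = 49.560418 − 32.279926 = 17.280491
φ(d₁) = (1/√(2π))·e^{−d₁²/2} = 0.342160
ν = S·φ(d₁)·√T = 62.366781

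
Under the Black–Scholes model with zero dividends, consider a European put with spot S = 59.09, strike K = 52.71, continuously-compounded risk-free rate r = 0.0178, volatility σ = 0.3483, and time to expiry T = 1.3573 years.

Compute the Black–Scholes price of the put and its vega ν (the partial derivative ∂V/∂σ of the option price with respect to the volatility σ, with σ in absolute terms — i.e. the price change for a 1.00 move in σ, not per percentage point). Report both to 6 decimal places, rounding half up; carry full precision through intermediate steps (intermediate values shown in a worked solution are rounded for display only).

price = 5.571360
ν = 23.686444

σ√T = 0.3483·√1.3573 = 0.405781
d₁ = (ln(S/K) + (r+σ²/2)T) / (σ√T) = (ln(59.09/52.71) + (0.0178+0.3483²/2)·1.3573) / 0.405781 = (0.114257 + 0.106489) / 0.405781 = 0.544002
d₂ = d₁ − σ√T = 0.544002 − 0.405781 = 0.138221
e^{−rT} = e^{−0.0178·1.3573} = 0.976130
N(−d₁) = 0.293220,  N(−d₂) = 0.445033
Put price V = K·e^{−rT}·N(−d₂) − S·N(−d₁) = 22.897736 − 17.326376 = 5.571360
φ(d₁) = (1/√(2π))·e^{−d₁²/2} = 0.344071
ν = S·φ(d₁)·√T = 23.686444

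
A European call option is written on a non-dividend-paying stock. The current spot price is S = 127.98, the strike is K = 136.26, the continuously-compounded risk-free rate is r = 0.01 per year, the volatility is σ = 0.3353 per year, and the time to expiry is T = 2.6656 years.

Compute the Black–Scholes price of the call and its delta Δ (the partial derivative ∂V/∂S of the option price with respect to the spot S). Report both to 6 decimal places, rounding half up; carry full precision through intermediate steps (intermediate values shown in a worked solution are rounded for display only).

σ√T = 0.3353·√2.6656 = 0.547433
d₁ = (ln(S/K) + (r+σ²/2)T) / (σ√T) = (ln(127.98/136.26) + (0.01+0.3353²/2)·2.6656) / 0.547433 = (-0.062691 + 0.176497) / 0.547433 = 0.207891
d₂ = d₁ − σ√T = 0.207891 − 0.547433 = -0.339542
e^{−rT} = e^{−0.01·2.6656} = 0.973696
N(d₁) = 0.582343,  N(d₂) = 0.367101
Call price V = S·N(d₁) − K·e^{−rT}·N(d₂) = 74.528276 − 48.705415 = 25.822860
Δ = N(d₁) = 0.582343

price = 25.822860
Δ = 0.582343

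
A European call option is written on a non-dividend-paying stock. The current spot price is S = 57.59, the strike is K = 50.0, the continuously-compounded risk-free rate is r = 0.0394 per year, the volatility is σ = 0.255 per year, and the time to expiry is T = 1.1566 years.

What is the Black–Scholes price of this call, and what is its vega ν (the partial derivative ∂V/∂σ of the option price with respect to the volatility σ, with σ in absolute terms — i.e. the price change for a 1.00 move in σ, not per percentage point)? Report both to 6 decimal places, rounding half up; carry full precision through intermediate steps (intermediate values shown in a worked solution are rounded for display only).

price = 11.926629
ν = 17.673744

σ√T = 0.255·√1.1566 = 0.274241
d₁ = (ln(S/K) + (r+σ²/2)T) / (σ√T) = (ln(57.59/50.0) + (0.0394+0.255²/2)·1.1566) / 0.274241 = (0.141326 + 0.083174) / 0.274241 = 0.818624
d₂ = d₁ − σ√T = 0.818624 − 0.274241 = 0.544383
e^{−rT} = e^{−0.0394·1.1566} = 0.955453
N(d₁) = 0.793499,  N(d₂) = 0.706911
Call price V = S·N(d₁) − K·e^{−rT}·N(d₂) = 45.697636 − 33.771007 = 11.926629
φ(d₁) = (1/√(2π))·e^{−d₁²/2} = 0.285358
ν = S·φ(d₁)·√T = 17.673744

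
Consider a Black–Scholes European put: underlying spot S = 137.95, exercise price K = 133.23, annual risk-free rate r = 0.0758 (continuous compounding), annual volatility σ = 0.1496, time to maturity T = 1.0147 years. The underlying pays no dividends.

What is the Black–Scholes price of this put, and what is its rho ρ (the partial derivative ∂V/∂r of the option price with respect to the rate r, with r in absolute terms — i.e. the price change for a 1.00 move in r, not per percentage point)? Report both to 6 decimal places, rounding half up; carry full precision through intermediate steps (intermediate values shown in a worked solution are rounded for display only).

σ√T = 0.1496·√1.0147 = 0.150696
d₁ = (ln(S/K) + (r+σ²/2)T) / (σ√T) = (ln(137.95/133.23) + (0.0758+0.1496²/2)·1.0147) / 0.150696 = (0.034814 + 0.088269) / 0.150696 = 0.816767
d₂ = d₁ − σ√T = 0.816767 − 0.150696 = 0.666072
e^{−rT} = e^{−0.0758·1.0147} = 0.925969
N(−d₁) = 0.207031,  N(−d₂) = 0.252683
Put price V = K·e^{−rT}·N(−d₂) − S·N(−d₁) = 31.172672 − 28.559892 = 2.612780
ρ = −K·T·e^{−rT}·N(−d₂) = -31.630910

price = 2.612780
ρ = -31.630910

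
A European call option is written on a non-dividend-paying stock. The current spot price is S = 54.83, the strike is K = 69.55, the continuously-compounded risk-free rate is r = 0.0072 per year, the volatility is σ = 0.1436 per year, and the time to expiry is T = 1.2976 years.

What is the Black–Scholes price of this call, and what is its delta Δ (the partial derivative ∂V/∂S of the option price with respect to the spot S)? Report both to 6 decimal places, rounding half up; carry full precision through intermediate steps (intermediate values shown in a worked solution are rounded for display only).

σ√T = 0.1436·√1.2976 = 0.163578
d₁ = (ln(S/K) + (r+σ²/2)T) / (σ√T) = (ln(54.83/69.55) + (0.0072+0.1436²/2)·1.2976) / 0.163578 = (-0.237808 + 0.022722) / 0.163578 = -1.314889
d₂ = d₁ − σ√T = -1.314889 − 0.163578 = -1.478467
e^{−rT} = e^{−0.0072·1.2976} = 0.990701
N(d₁) = 0.094274,  N(d₂) = 0.069641
Call price V = S·N(d₁) − K·e^{−rT}·N(d₂) = 5.169025 − 4.798523 = 0.370503
Δ = N(d₁) = 0.094274

price = 0.370503
Δ = 0.094274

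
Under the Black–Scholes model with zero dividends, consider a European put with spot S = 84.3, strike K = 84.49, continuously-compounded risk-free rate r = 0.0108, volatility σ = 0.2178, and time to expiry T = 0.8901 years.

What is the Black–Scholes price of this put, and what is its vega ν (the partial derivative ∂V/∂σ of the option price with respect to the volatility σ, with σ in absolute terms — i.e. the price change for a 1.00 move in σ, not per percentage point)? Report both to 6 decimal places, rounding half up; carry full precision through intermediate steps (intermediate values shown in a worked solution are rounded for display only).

price = 6.568385
ν = 31.425888

σ√T = 0.2178·√0.8901 = 0.205484
d₁ = (ln(S/K) + (r+σ²/2)T) / (σ√T) = (ln(84.3/84.49) + (0.0108+0.2178²/2)·0.8901) / 0.205484 = (-0.002251 + 0.030725) / 0.205484 = 0.138568
d₂ = d₁ − σ√T = 0.138568 − 0.205484 = -0.066915
e^{−rT} = e^{−0.0108·0.8901} = 0.990433
N(−d₁) = 0.444896,  N(−d₂) = 0.526675
Put price V = K·e^{−rT}·N(−d₂) − S·N(−d₁) = 44.073087 − 37.504702 = 6.568385
φ(d₁) = (1/√(2π))·e^{−d₁²/2} = 0.395131
ν = S·φ(d₁)·√T = 31.425888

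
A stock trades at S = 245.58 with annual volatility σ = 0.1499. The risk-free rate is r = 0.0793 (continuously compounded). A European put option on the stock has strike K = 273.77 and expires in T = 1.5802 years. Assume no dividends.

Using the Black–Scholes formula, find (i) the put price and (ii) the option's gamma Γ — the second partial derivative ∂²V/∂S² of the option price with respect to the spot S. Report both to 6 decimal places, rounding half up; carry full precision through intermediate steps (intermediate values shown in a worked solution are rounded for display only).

price = 16.326040
Γ = 0.008479

σ√T = 0.1499·√1.5802 = 0.188433
d₁ = (ln(S/K) + (r+σ²/2)T) / (σ√T) = (ln(245.58/273.77) + (0.0793+0.1499²/2)·1.5802) / 0.188433 = (-0.108666 + 0.143063) / 0.188433 = 0.182546
d₂ = d₁ − σ√T = 0.182546 − 0.188433 = -0.005887
e^{−rT} = e^{−0.0793·1.5802} = 0.882223
N(−d₁) = 0.427577,  N(−d₂) = 0.502348
Put price V = K·e^{−rT}·N(−d₂) − S·N(−d₁) = 121.330385 − 105.004345 = 16.326040
φ(d₁) = (1/√(2π))·e^{−d₁²/2} = 0.392350
Γ = φ(d₁) / (S·σ·√T) = 0.008479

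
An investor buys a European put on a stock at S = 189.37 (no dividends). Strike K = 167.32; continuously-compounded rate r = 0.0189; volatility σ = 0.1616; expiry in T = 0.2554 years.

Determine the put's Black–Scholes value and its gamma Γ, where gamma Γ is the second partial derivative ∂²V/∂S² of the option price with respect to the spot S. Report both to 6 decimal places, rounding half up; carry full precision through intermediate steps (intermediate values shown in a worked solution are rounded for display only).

price = 0.357273
Γ = 0.006993

σ√T = 0.1616·√0.2554 = 0.081668
d₁ = (ln(S/K) + (r+σ²/2)T) / (σ√T) = (ln(189.37/167.32) + (0.0189+0.1616²/2)·0.2554) / 0.081668 = (0.123795 + 0.008162) / 0.081668 = 1.615768
d₂ = d₁ − σ√T = 1.615768 − 0.081668 = 1.534100
e^{−rT} = e^{−0.0189·0.2554} = 0.995185
N(−d₁) = 0.053072,  N(−d₂) = 0.062503
Put price V = K·e^{−rT}·N(−d₂) − S·N(−d₁) = 10.407560 − 10.050288 = 0.357273
φ(d₁) = (1/√(2π))·e^{−d₁²/2} = 0.108144
Γ = φ(d₁) / (S·σ·√T) = 0.006993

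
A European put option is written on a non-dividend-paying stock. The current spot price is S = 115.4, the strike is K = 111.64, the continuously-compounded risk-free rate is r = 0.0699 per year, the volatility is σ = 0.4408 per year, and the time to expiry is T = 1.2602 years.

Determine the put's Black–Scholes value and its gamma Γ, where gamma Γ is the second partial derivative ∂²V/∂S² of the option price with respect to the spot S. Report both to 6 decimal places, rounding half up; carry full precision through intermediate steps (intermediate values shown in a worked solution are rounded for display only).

σ√T = 0.4408·√1.2602 = 0.494836
d₁ = (ln(S/K) + (r+σ²/2)T) / (σ√T) = (ln(115.4/111.64) + (0.0699+0.4408²/2)·1.2602) / 0.494836 = (0.033125 + 0.210519) / 0.494836 = 0.492374
d₂ = d₁ − σ√T = 0.492374 − 0.494836 = -0.002462
e^{−rT} = e^{−0.0699·1.2602} = 0.915680
N(−d₁) = 0.311228,  N(−d₂) = 0.500982
Put price V = K·e^{−rT}·N(−d₂) − S·N(−d₁) = 51.213693 − 35.915662 = 15.298031
φ(d₁) = (1/√(2π))·e^{−d₁²/2} = 0.353400
Γ = φ(d₁) / (S·σ·√T) = 0.006189

price = 15.298031
Γ = 0.006189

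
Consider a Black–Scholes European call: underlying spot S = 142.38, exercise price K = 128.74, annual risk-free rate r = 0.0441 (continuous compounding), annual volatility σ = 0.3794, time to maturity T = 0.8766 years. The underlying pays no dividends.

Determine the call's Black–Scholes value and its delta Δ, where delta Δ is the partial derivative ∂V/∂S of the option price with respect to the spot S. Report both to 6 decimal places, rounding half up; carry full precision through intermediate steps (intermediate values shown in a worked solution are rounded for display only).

σ√T = 0.3794·√0.8766 = 0.355221
d₁ = (ln(S/K) + (r+σ²/2)T) / (σ√T) = (ln(142.38/128.74) + (0.0441+0.3794²/2)·0.8766) / 0.355221 = (0.100705 + 0.101749) / 0.355221 = 0.569938
d₂ = d₁ − σ√T = 0.569938 − 0.355221 = 0.214717
e^{−rT} = e^{−0.0441·0.8766} = 0.962080
N(d₁) = 0.715640,  N(d₂) = 0.585006
Call price V = S·N(d₁) − K·e^{−rT}·N(d₂) = 101.892823 − 72.457756 = 29.435067
Δ = N(d₁) = 0.715640

price = 29.435067
Δ = 0.715640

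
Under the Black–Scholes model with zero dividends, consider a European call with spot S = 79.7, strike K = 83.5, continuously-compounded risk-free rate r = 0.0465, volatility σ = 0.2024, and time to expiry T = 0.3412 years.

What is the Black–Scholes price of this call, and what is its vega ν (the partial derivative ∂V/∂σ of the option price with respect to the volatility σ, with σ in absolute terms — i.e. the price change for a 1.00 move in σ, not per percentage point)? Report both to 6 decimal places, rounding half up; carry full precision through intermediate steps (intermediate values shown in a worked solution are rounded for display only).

σ√T = 0.2024·√0.3412 = 0.118227
d₁ = (ln(S/K) + (r+σ²/2)T) / (σ√T) = (ln(79.7/83.5) + (0.0465+0.2024²/2)·0.3412) / 0.118227 = (-0.046577 + 0.022855) / 0.118227 = -0.200653
d₂ = d₁ − σ√T = -0.200653 − 0.118227 = -0.318879
e^{−rT} = e^{−0.0465·0.3412} = 0.984259
N(d₁) = 0.420485,  N(d₂) = 0.374909
Call price V = S·N(d₁) − K·e^{−rT}·N(d₂) = 33.512658 − 30.812144 = 2.700514
φ(d₁) = (1/√(2π))·e^{−d₁²/2} = 0.390992
ν = S·φ(d₁)·√T = 18.202465

price = 2.700514
ν = 18.202465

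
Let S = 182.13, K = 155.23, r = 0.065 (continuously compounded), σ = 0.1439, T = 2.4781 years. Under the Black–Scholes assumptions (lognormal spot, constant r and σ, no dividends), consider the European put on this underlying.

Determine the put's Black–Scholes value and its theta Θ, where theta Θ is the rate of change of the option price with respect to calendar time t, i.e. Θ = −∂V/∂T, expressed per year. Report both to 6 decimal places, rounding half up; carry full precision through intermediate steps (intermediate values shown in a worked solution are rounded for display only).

price = 1.236649
Θ = -0.203967

σ√T = 0.1439·√2.4781 = 0.226527
d₁ = (ln(S/K) + (r+σ²/2)T) / (σ√T) = (ln(182.13/155.23) + (0.065+0.1439²/2)·2.4781) / 0.226527 = (0.159813 + 0.186734) / 0.226527 = 1.529824
d₂ = d₁ − σ√T = 1.529824 − 0.226527 = 1.303297
e^{−rT} = e^{−0.065·2.4781} = 0.851227
N(−d₁) = 0.063030,  N(−d₂) = 0.096237
Put price V = K·e^{−rT}·N(−d₂) − S·N(−d₁) = 12.716333 − 11.479684 = 1.236649
φ(d₁) = (1/√(2π))·e^{−d₁²/2} = 0.123796
Θ = −S·φ(d₁)·σ/(2√T) + r·K·e^{−rT}·N(−d₂) = −1.030528 + 0.826562 = -0.203967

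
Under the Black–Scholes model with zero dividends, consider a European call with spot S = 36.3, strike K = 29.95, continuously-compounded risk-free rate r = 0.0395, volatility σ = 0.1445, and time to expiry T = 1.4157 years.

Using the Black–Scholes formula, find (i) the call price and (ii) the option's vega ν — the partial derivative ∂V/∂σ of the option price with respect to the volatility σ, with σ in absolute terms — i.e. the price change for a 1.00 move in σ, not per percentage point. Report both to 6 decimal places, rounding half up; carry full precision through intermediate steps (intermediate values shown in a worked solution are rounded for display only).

σ√T = 0.1445·√1.4157 = 0.171931
d₁ = (ln(S/K) + (r+σ²/2)T) / (σ√T) = (ln(36.3/29.95) + (0.0395+0.1445²/2)·1.4157) / 0.171931 = (0.192288 + 0.070700) / 0.171931 = 1.529620
d₂ = d₁ − σ√T = 1.529620 − 0.171931 = 1.357689
e^{−rT} = e^{−0.0395·1.4157} = 0.945615
N(d₁) = 0.936945,  N(d₂) = 0.912719
Call price V = S·N(d₁) − K·e^{−rT}·N(d₂) = 34.011089 − 25.849255 = 8.161833
φ(d₁) = (1/√(2π))·e^{−d₁²/2} = 0.123835
ν = S·φ(d₁)·√T = 5.348535

price = 8.161833
ν = 5.348535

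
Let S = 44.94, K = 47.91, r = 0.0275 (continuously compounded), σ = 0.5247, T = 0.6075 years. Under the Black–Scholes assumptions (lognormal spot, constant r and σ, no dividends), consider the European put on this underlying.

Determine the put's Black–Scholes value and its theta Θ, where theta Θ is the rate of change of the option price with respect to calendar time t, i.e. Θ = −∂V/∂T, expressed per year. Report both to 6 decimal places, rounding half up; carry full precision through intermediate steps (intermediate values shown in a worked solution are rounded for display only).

price = 8.594834
Θ = -5.200329

σ√T = 0.5247·√0.6075 = 0.408963
d₁ = (ln(S/K) + (r+σ²/2)T) / (σ√T) = (ln(44.94/47.91) + (0.0275+0.5247²/2)·0.6075) / 0.408963 = (-0.063996 + 0.100332) / 0.408963 = 0.088848
d₂ = d₁ − σ√T = 0.088848 − 0.408963 = -0.320115
e^{−rT} = e^{−0.0275·0.6075} = 0.983433
N(−d₁) = 0.464601,  N(−d₂) = 0.625559
Put price V = K·e^{−rT}·N(−d₂) − S·N(−d₁) = 29.474012 − 20.879179 = 8.594834
φ(d₁) = (1/√(2π))·e^{−d₁²/2} = 0.397371
Θ = −S·φ(d₁)·σ/(2√T) + r·K·e^{−rT}·N(−d₂) = −6.010864 + 0.810535 = -5.200329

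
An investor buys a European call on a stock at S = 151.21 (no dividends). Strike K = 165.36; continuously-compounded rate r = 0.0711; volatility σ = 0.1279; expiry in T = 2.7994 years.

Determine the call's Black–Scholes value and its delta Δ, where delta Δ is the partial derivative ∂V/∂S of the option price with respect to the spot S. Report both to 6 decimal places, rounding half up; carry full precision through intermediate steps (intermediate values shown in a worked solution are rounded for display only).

σ√T = 0.1279·√2.7994 = 0.213995
d₁ = (ln(S/K) + (r+σ²/2)T) / (σ√T) = (ln(151.21/165.36) + (0.0711+0.1279²/2)·2.7994) / 0.213995 = (-0.089455 + 0.221934) / 0.213995 = 0.619076
d₂ = d₁ − σ√T = 0.619076 − 0.213995 = 0.405081
e^{−rT} = e^{−0.0711·2.7994} = 0.819519
N(d₁) = 0.732067,  N(d₂) = 0.657291
Call price V = S·N(d₁) − K·e^{−rT}·N(d₂) = 110.695807 − 89.073251 = 21.622556
Δ = N(d₁) = 0.732067

price = 21.622556
Δ = 0.732067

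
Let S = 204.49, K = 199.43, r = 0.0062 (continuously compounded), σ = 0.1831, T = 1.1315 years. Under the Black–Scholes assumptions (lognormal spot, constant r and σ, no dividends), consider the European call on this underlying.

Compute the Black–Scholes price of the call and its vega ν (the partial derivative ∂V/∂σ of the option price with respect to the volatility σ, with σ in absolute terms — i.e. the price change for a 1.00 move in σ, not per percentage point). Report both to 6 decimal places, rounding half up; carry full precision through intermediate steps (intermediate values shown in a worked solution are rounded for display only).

σ√T = 0.1831·√1.1315 = 0.194767
d₁ = (ln(S/K) + (r+σ²/2)T) / (σ√T) = (ln(204.49/199.43) + (0.0062+0.1831²/2)·1.1315) / 0.194767 = (0.025056 + 0.025982) / 0.194767 = 0.262047
d₂ = d₁ − σ√T = 0.262047 − 0.194767 = 0.067280
e^{−rT} = e^{−0.0062·1.1315} = 0.993009
N(d₁) = 0.603358,  N(d₂) = 0.526821
Call price V = S·N(d₁) − K·e^{−rT}·N(d₂) = 123.380576 − 104.329370 = 19.051205
φ(d₁) = (1/√(2π))·e^{−d₁²/2} = 0.385477
ν = S·φ(d₁)·√T = 83.849057

price = 19.051205
ν = 83.849057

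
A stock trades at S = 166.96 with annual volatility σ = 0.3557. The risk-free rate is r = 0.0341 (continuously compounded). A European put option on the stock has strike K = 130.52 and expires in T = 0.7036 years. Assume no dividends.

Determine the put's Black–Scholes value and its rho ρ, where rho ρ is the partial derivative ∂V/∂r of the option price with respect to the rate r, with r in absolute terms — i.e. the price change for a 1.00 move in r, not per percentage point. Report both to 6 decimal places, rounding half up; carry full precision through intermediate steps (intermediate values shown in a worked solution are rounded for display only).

price = 4.295974
ρ = -20.143841

σ√T = 0.3557·√0.7036 = 0.298364
d₁ = (ln(S/K) + (r+σ²/2)T) / (σ√T) = (ln(166.96/130.52) + (0.0341+0.3557²/2)·0.7036) / 0.298364 = (0.246228 + 0.068503) / 0.298364 = 1.054855
d₂ = d₁ − σ√T = 1.054855 − 0.298364 = 0.756491
e^{−rT} = e^{−0.0341·0.7036} = 0.976293
N(−d₁) = 0.145746,  N(−d₂) = 0.224677
Put price V = K·e^{−rT}·N(−d₂) − S·N(−d₁) = 28.629678 − 24.333704 = 4.295974
ρ = −K·T·e^{−rT}·N(−d₂) = -20.143841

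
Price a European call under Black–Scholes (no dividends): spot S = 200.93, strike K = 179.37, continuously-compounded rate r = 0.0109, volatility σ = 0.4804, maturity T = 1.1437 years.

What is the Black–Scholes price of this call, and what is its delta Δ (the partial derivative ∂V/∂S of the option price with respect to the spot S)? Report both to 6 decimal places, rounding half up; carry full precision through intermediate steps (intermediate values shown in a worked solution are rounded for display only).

price = 51.334043
Δ = 0.692193

σ√T = 0.4804·√1.1437 = 0.513759
d₁ = (ln(S/K) + (r+σ²/2)T) / (σ√T) = (ln(200.93/179.37) + (0.0109+0.4804²/2)·1.1437) / 0.513759 = (0.113506 + 0.144440) / 0.513759 = 0.502077
d₂ = d₁ − σ√T = 0.502077 − 0.513759 = -0.011682
e^{−rT} = e^{−0.0109·1.1437} = 0.987611
N(d₁) = 0.692193,  N(d₂) = 0.495340
Call price V = S·N(d₁) − K·e^{−rT}·N(d₂) = 139.082374 − 87.748330 = 51.334043
Δ = N(d₁) = 0.692193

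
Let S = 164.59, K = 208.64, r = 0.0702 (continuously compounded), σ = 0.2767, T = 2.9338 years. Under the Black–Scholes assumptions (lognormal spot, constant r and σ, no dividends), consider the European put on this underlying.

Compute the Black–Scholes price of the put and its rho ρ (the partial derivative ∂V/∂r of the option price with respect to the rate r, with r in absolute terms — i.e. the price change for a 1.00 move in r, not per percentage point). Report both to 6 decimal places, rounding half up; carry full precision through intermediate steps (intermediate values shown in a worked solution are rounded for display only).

price = 33.994258
ρ = -308.361499

σ√T = 0.2767·√2.9338 = 0.473941
d₁ = (ln(S/K) + (r+σ²/2)T) / (σ√T) = (ln(164.59/208.64) + (0.0702+0.2767²/2)·2.9338) / 0.473941 = (-0.237153 + 0.318263) / 0.473941 = 0.171140
d₂ = d₁ − σ√T = 0.171140 − 0.473941 = -0.302802
e^{−rT} = e^{−0.0702·2.9338} = 0.813872
N(−d₁) = 0.432057,  N(−d₂) = 0.618979
Put price V = K·e^{−rT}·N(−d₂) − S·N(−d₁) = 105.106517 − 71.112259 = 33.994258
ρ = −K·T·e^{−rT}·N(−d₂) = -308.361499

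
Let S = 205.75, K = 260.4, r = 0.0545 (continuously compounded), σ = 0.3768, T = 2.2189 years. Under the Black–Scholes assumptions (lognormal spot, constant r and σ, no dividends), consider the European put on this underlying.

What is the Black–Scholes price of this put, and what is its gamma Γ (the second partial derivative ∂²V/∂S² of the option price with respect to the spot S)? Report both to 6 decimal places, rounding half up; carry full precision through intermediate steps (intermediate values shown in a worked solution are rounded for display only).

price = 61.704754
Γ = 0.003444

σ√T = 0.3768·√2.2189 = 0.561280
d₁ = (ln(S/K) + (r+σ²/2)T) / (σ√T) = (ln(205.75/260.4) + (0.0545+0.3768²/2)·2.2189) / 0.561280 = (-0.235557 + 0.278448) / 0.561280 = 0.076416
d₂ = d₁ − σ√T = 0.076416 − 0.561280 = -0.484864
e^{−rT} = e^{−0.0545·2.2189} = 0.886096
N(−d₁) = 0.469544,  N(−d₂) = 0.686114
Put price V = K·e^{−rT}·N(−d₂) − S·N(−d₁) = 158.313454 − 96.608700 = 61.704754
φ(d₁) = (1/√(2π))·e^{−d₁²/2} = 0.397779
Γ = φ(d₁) / (S·σ·√T) = 0.003444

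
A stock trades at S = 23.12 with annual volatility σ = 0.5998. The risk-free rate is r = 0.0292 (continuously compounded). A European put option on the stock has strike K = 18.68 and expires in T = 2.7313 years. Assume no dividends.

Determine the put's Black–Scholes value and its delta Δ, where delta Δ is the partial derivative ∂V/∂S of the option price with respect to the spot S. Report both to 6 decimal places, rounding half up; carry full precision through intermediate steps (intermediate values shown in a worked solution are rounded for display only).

price = 5.034321
Δ = -0.214410

σ√T = 0.5998·√2.7313 = 0.991268
d₁ = (ln(S/K) + (r+σ²/2)T) / (σ√T) = (ln(23.12/18.68) + (0.0292+0.5998²/2)·2.7313) / 0.991268 = (0.213245 + 0.571060) / 0.991268 = 0.791214
d₂ = d₁ − σ√T = 0.791214 − 0.991268 = -0.200055
e^{−rT} = e^{−0.0292·2.7313} = 0.923343
N(−d₁) = 0.214410,  N(−d₂) = 0.579281
Put price V = K·e^{−rT}·N(−d₂) − S·N(−d₁) = 9.991472 − 4.957152 = 5.034321
Δ = −N(−d₁) = -0.214410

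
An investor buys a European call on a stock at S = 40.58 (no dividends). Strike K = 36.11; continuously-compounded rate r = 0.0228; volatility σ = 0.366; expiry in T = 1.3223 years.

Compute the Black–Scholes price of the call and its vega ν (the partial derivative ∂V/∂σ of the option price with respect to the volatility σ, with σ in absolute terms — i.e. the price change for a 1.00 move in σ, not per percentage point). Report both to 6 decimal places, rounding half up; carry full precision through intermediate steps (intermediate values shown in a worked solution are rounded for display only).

price = 9.446205
ν = 15.920037

σ√T = 0.366·√1.3223 = 0.420868
d₁ = (ln(S/K) + (r+σ²/2)T) / (σ√T) = (ln(40.58/36.11) + (0.0228+0.366²/2)·1.3223) / 0.420868 = (0.116705 + 0.118713) / 0.420868 = 0.559365
d₂ = d₁ − σ√T = 0.559365 − 0.420868 = 0.138497
e^{−rT} = e^{−0.0228·1.3223} = 0.970301
N(d₁) = 0.712044,  N(d₂) = 0.555076
Call price V = S·N(d₁) − K·e^{−rT}·N(d₂) = 28.894733 − 19.448528 = 9.446205
φ(d₁) = (1/√(2π))·e^{−d₁²/2} = 0.341167
ν = S·φ(d₁)·√T = 15.920037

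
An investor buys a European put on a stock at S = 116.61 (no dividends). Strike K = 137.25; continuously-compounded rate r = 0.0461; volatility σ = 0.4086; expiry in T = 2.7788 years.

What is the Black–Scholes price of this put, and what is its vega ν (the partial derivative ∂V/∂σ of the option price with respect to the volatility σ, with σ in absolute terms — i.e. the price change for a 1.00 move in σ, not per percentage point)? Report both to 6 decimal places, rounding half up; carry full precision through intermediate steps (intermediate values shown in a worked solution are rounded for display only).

σ√T = 0.4086·√2.7788 = 0.681125
d₁ = (ln(S/K) + (r+σ²/2)T) / (σ√T) = (ln(116.61/137.25) + (0.0461+0.4086²/2)·2.7788) / 0.681125 = (-0.162969 + 0.360069) / 0.681125 = 0.289373
d₂ = d₁ − σ√T = 0.289373 − 0.681125 = -0.391752
e^{−rT} = e^{−0.0461·2.7788} = 0.879763
N(−d₁) = 0.386148,  N(−d₂) = 0.652379
Put price V = K·e^{−rT}·N(−d₂) − S·N(−d₁) = 78.773151 − 45.028703 = 33.744448
φ(d₁) = (1/√(2π))·e^{−d₁²/2} = 0.382584
ν = S·φ(d₁)·√T = 74.368885

price = 33.744448
ν = 74.368885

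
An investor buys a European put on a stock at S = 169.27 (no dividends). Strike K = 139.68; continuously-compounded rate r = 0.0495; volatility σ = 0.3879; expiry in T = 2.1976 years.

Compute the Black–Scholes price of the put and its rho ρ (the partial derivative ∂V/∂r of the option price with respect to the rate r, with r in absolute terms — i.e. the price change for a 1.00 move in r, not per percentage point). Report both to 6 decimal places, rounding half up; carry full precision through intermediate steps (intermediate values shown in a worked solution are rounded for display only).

price = 15.632473
ρ = -111.999683

σ√T = 0.3879·√2.1976 = 0.575035
d₁ = (ln(S/K) + (r+σ²/2)T) / (σ√T) = (ln(169.27/139.68) + (0.0495+0.3879²/2)·2.1976) / 0.575035 = (0.192141 + 0.274114) / 0.575035 = 0.810829
d₂ = d₁ − σ√T = 0.810829 − 0.575035 = 0.235794
e^{−rT} = e^{−0.0495·2.1976} = 0.896927
N(−d₁) = 0.208732,  N(−d₂) = 0.406796
Put price V = K·e^{−rT}·N(−d₂) − S·N(−d₁) = 50.964544 − 35.332072 = 15.632473
ρ = −K·T·e^{−rT}·N(−d₂) = -111.999683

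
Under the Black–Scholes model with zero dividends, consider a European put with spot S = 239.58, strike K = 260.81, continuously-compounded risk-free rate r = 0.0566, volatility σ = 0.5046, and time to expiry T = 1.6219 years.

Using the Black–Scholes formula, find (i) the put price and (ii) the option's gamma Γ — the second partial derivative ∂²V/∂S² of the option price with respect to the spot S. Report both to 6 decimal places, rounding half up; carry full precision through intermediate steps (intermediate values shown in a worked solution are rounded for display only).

price = 59.353537
Γ = 0.002452

σ√T = 0.5046·√1.6219 = 0.642627
d₁ = (ln(S/K) + (r+σ²/2)T) / (σ√T) = (ln(239.58/260.81) + (0.0566+0.5046²/2)·1.6219) / 0.642627 = (-0.084905 + 0.298285) / 0.642627 = 0.332043
d₂ = d₁ − σ√T = 0.332043 − 0.642627 = -0.310585
e^{−rT} = e^{−0.0566·1.6219} = 0.912288
N(−d₁) = 0.369928,  N(−d₂) = 0.621942
Put price V = K·e^{−rT}·N(−d₂) − S·N(−d₁) = 147.981005 − 88.627468 = 59.353537
φ(d₁) = (1/√(2π))·e^{−d₁²/2} = 0.377545
Γ = φ(d₁) / (S·σ·√T) = 0.002452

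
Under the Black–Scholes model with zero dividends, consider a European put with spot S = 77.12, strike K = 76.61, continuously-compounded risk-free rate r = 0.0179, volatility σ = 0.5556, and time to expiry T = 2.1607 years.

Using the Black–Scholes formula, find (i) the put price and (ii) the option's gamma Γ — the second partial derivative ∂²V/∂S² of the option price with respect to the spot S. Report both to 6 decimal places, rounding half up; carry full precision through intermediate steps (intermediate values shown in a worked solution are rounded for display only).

price = 22.230666
Γ = 0.005688

σ√T = 0.5556·√2.1607 = 0.816694
d₁ = (ln(S/K) + (r+σ²/2)T) / (σ√T) = (ln(77.12/76.61) + (0.0179+0.5556²/2)·2.1607) / 0.816694 = (0.006635 + 0.372171) / 0.816694 = 0.463829
d₂ = d₁ − σ√T = 0.463829 − 0.816694 = -0.352865
e^{−rT} = e^{−0.0179·2.1607} = 0.962062
N(−d₁) = 0.321385,  N(−d₂) = 0.637905
Put price V = K·e^{−rT}·N(−d₂) − S·N(−d₁) = 47.015893 − 24.785228 = 22.230666
φ(d₁) = (1/√(2π))·e^{−d₁²/2} = 0.358256
Γ = φ(d₁) / (S·σ·√T) = 0.005688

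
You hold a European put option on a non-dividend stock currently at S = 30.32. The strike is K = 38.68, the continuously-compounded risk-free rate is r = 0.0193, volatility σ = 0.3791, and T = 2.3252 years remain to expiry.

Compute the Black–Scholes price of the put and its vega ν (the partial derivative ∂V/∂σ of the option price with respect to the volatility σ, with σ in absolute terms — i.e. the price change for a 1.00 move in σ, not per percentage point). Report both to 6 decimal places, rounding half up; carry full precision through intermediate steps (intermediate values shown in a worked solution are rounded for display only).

price = 11.418538
ν = 18.417151

σ√T = 0.3791·√2.3252 = 0.578075
d₁ = (ln(S/K) + (r+σ²/2)T) / (σ√T) = (ln(30.32/38.68) + (0.0193+0.3791²/2)·2.3252) / 0.578075 = (-0.243515 + 0.211962) / 0.578075 = -0.054584
d₂ = d₁ − σ√T = -0.054584 − 0.578075 = -0.632659
e^{−rT} = e^{−0.0193·2.3252} = 0.956116
N(−d₁) = 0.521765,  N(−d₂) = 0.736522
Put price V = K·e^{−rT}·N(−d₂) − S·N(−d₁) = 27.238454 − 15.819916 = 11.418538
φ(d₁) = (1/√(2π))·e^{−d₁²/2} = 0.398348
ν = S·φ(d₁)·√T = 18.417151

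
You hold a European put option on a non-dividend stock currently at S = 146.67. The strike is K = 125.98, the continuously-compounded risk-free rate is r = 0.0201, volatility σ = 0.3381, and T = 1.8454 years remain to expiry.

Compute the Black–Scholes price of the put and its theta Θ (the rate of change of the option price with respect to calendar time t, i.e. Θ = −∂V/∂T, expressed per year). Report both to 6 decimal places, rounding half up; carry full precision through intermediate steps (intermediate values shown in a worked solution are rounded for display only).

σ√T = 0.3381·√1.8454 = 0.459294
d₁ = (ln(S/K) + (r+σ²/2)T) / (σ√T) = (ln(146.67/125.98) + (0.0201+0.3381²/2)·1.8454) / 0.459294 = (0.152062 + 0.142568) / 0.459294 = 0.641485
d₂ = d₁ − σ√T = 0.641485 − 0.459294 = 0.182191
e^{−rT} = e^{−0.0201·1.8454} = 0.963587
N(−d₁) = 0.260604,  N(−d₂) = 0.427716
Put price V = K·e^{−rT}·N(−d₂) − S·N(−d₁) = 51.921639 − 38.222773 = 13.698866
φ(d₁) = (1/√(2π))·e^{−d₁²/2} = 0.324753
Θ = −S·φ(d₁)·σ/(2√T) + r·K·e^{−rT}·N(−d₂) = −5.927405 + 1.043625 = -4.883780

price = 13.698866
Θ = -4.883780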